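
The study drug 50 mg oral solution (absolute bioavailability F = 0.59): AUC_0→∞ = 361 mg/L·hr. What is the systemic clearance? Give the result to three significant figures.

CL = 0.0817 L/hr

CL = F × Dose / AUC_0→∞
   = 0.59 × 50 / 361 = 0.0817175 L/hr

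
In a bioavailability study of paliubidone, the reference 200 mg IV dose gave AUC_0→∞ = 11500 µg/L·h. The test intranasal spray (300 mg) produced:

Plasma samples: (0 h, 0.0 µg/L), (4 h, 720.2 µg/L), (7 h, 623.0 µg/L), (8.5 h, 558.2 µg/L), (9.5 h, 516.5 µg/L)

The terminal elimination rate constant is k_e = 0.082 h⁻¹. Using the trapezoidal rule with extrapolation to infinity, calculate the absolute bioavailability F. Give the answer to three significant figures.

F = 0.648

Trapezoidal AUC_0→9.5 (intranasal spray):
  [0→4]: (0.0+720.2)/2 × 4 = 1440.4
  [4→7]: (720.2+623.0)/2 × 3 = 2014.8
  [7→8.5]: (623.0+558.2)/2 × 1.5 = 885.9
  [8.5→9.5]: (558.2+516.5)/2 × 1 = 537.35
  Sum = 4878.45 µg/L·h
Tail: C_last/k_e = 516.5/0.082 = 6298.780
AUC_0→∞ (intranasal spray) = 4878.45 + 6298.780 = 11177.23 µg/L·h
F = (AUC_ev/D_ev)/(AUC_iv/D_iv) = (11177.23/300)/(11500/200) = 37.2574/57.5 = 0.6480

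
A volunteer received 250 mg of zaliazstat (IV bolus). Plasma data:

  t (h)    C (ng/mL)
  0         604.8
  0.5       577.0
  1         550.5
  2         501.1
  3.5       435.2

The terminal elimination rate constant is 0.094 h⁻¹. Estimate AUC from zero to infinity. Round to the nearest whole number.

Trapezoidal AUC_0→3.5:
  [0→0.5]: (604.8+577.0)/2 × 0.5 = 295.45
  [0.5→1]: (577.0+550.5)/2 × 0.5 = 281.875
  [1→2]: (550.5+501.1)/2 × 1 = 525.8
  [2→3.5]: (501.1+435.2)/2 × 1.5 = 702.225
  Sum = 1805.35 ng/mL·h
Extrapolated tail: C_last / k_e = 435.2 / 0.094 = 4629.787
AUC_0→∞ = 1805.35 + 4629.787 = 6435.137 ng/mL·h

AUC = 6435 ng/mL·h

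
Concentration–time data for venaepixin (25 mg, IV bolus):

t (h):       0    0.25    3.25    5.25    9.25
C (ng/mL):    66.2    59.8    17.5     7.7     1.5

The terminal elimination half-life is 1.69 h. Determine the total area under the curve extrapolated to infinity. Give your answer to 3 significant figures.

AUC = 179 ng/mL·h

Trapezoidal AUC_0→9.25:
  [0→0.25]: (66.2+59.8)/2 × 0.25 = 15.75
  [0.25→3.25]: (59.8+17.5)/2 × 3 = 115.95
  [3.25→5.25]: (17.5+7.7)/2 × 2 = 25.2
  [5.25→9.25]: (7.7+1.5)/2 × 4 = 18.4
  Sum = 175.3 ng/mL·h
k_e = ln2 / t½ = 0.693147 / 1.69 = 0.4101 h^-1
Extrapolated tail: C_last / k_e = 1.5 / 0.4101 = 3.658
AUC_0→∞ = 175.3 + 3.658 = 178.958 ng/mL·h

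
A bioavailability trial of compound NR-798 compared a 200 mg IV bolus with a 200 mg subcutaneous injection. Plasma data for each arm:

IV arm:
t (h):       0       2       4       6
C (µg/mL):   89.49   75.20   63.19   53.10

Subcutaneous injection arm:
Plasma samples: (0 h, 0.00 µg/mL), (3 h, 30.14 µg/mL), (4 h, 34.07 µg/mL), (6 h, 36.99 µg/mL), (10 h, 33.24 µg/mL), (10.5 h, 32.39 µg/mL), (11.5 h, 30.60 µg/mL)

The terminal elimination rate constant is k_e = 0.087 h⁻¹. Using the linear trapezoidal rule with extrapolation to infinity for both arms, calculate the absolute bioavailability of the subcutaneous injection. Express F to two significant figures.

Trapezoidal AUC_0→6 (IV):
  [0→2]: (89.49+75.20)/2 × 2 = 164.69
  [2→4]: (75.20+63.19)/2 × 2 = 138.39
  [4→6]: (63.19+53.10)/2 × 2 = 116.29
  Sum = 419.37 µg/mL·h
IV tail: 53.10/0.087 = 610.345; AUC_iv,0→∞ = 419.37 + 610.345 = 1029.715 µg/mL·h
Trapezoidal AUC_0→11.5 (subcutaneous injection):
  [0→3]: (0.00+30.14)/2 × 3 = 45.21
  [3→4]: (30.14+34.07)/2 × 1 = 32.105
  [4→6]: (34.07+36.99)/2 × 2 = 71.06
  [6→10]: (36.99+33.24)/2 × 4 = 140.46
  [10→10.5]: (33.24+32.39)/2 × 0.5 = 16.4075
  [10.5→11.5]: (32.39+30.60)/2 × 1 = 31.495
  Sum = 336.7375 µg/mL·h
subcutaneous injection tail: 30.60/0.087 = 351.724; AUC_ev,0→∞ = 336.7375 + 351.724 = 688.4615 µg/mL·h
F = (AUC_ev/D_ev)/(AUC_iv/D_iv) = (688.4615/200)/(1029.715/200) = 3.4423075/5.148575 = 0.6686

F = 0.67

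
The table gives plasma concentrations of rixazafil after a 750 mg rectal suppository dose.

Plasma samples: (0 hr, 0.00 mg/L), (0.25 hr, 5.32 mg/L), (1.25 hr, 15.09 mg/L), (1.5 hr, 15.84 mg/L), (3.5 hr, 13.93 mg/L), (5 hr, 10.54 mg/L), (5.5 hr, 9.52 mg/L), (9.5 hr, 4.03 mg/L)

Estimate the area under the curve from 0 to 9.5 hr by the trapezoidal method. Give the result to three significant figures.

Trapezoidal AUC_0→9.5:
  [0→0.25]: (0.00+5.32)/2 × 0.25 = 0.665
  [0.25→1.25]: (5.32+15.09)/2 × 1 = 10.205
  [1.25→1.5]: (15.09+15.84)/2 × 0.25 = 3.86625
  [1.5→3.5]: (15.84+13.93)/2 × 2 = 29.77
  [3.5→5]: (13.93+10.54)/2 × 1.5 = 18.3525
  [5→5.5]: (10.54+9.52)/2 × 0.5 = 5.015
  [5.5→9.5]: (9.52+4.03)/2 × 4 = 27.1
  Sum = 94.97375 mg/L·hr

AUC = 95.0 mg/L·hr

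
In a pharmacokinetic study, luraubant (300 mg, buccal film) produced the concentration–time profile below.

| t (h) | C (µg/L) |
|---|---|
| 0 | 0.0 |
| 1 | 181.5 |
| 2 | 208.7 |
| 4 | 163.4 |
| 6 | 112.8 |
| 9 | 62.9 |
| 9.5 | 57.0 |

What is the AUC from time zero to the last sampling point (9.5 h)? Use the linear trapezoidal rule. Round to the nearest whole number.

Trapezoidal AUC_0→9.5:
  [0→1]: (0.0+181.5)/2 × 1 = 90.75
  [1→2]: (181.5+208.7)/2 × 1 = 195.1
  [2→4]: (208.7+163.4)/2 × 2 = 372.1
  [4→6]: (163.4+112.8)/2 × 2 = 276.2
  [6→9]: (112.8+62.9)/2 × 3 = 263.55
  [9→9.5]: (62.9+57.0)/2 × 0.5 = 29.975
  Sum = 1227.675 µg/L·h

AUC = 1228 µg/L·h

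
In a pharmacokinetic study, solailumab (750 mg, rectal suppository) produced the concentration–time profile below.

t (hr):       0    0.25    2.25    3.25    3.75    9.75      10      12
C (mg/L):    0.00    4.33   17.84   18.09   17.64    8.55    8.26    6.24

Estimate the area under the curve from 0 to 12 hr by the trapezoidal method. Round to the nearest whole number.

Trapezoidal AUC_0→12:
  [0→0.25]: (0.00+4.33)/2 × 0.25 = 0.54125
  [0.25→2.25]: (4.33+17.84)/2 × 2 = 22.17
  [2.25→3.25]: (17.84+18.09)/2 × 1 = 17.965
  [3.25→3.75]: (18.09+17.64)/2 × 0.5 = 8.9325
  [3.75→9.75]: (17.64+8.55)/2 × 6 = 78.57
  [9.75→10]: (8.55+8.26)/2 × 0.25 = 2.10125
  [10→12]: (8.26+6.24)/2 × 2 = 14.5
  Sum = 144.78 mg/L·hr

AUC = 145 mg/L·hr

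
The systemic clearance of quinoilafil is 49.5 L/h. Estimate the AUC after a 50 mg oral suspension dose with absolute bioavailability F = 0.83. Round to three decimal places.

AUC_0→∞ = F × Dose / CL
        = 0.83 × 50 / 49.5 = 0.838384 mg/L·h

AUC = 0.838 mg/L·h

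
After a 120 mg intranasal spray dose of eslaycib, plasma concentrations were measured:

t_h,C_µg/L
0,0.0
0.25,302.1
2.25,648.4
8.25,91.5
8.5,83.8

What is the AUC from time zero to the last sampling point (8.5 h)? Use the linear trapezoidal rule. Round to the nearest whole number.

AUC = 3230 µg/L·h

Trapezoidal AUC_0→8.5:
  [0→0.25]: (0.0+302.1)/2 × 0.25 = 37.7625
  [0.25→2.25]: (302.1+648.4)/2 × 2 = 950.5
  [2.25→8.25]: (648.4+91.5)/2 × 6 = 2219.7
  [8.25→8.5]: (91.5+83.8)/2 × 0.25 = 21.9125
  Sum = 3229.875 µg/L·h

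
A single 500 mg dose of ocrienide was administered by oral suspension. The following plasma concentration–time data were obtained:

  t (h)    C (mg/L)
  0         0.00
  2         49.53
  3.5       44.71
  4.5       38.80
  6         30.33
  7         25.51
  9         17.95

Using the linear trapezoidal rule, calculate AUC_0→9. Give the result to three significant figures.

Trapezoidal AUC_0→9:
  [0→2]: (0.00+49.53)/2 × 2 = 49.53
  [2→3.5]: (49.53+44.71)/2 × 1.5 = 70.68
  [3.5→4.5]: (44.71+38.80)/2 × 1 = 41.755
  [4.5→6]: (38.80+30.33)/2 × 1.5 = 51.8475
  [6→7]: (30.33+25.51)/2 × 1 = 27.92
  [7→9]: (25.51+17.95)/2 × 2 = 43.46
  Sum = 285.1925 mg/L·h

AUC = 285 mg/L·h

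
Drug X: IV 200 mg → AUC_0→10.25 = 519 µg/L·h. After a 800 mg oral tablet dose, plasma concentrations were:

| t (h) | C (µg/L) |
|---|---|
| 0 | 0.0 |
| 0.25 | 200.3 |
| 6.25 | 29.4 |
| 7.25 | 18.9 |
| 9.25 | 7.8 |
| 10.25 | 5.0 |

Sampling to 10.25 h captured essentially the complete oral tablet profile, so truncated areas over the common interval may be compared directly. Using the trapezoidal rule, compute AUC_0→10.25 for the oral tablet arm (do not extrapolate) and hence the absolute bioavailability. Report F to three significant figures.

Trapezoidal AUC_0→10.25 (oral tablet):
  [0→0.25]: (0.0+200.3)/2 × 0.25 = 25.0375
  [0.25→6.25]: (200.3+29.4)/2 × 6 = 689.1
  [6.25→7.25]: (29.4+18.9)/2 × 1 = 24.15
  [7.25→9.25]: (18.9+7.8)/2 × 2 = 26.7
  [9.25→10.25]: (7.8+5.0)/2 × 1 = 6.4
  Sum = 771.3875 µg/L·h
F = (AUC_ev/D_ev)/(AUC_iv/D_iv) = (771.3875/800)/(519/200) = 0.964234/2.595 = 0.3716

F = 0.372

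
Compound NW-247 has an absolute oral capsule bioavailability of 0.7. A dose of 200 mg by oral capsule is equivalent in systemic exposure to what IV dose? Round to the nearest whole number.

D_iv = 140 mg

Systemic exposure from an extravascular dose = F × D_ev, so the equivalent IV dose is F × D_ev.
D_iv = F × D_ev = 0.7 × 200 = 140 mg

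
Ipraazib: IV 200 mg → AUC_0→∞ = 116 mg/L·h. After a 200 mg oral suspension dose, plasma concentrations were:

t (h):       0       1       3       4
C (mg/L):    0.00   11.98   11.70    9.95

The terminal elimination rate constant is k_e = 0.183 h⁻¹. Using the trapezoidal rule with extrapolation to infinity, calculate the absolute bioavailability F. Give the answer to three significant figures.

F = 0.818

Trapezoidal AUC_0→4 (oral suspension):
  [0→1]: (0.00+11.98)/2 × 1 = 5.99
  [1→3]: (11.98+11.70)/2 × 2 = 23.68
  [3→4]: (11.70+9.95)/2 × 1 = 10.825
  Sum = 40.495 mg/L·h
Tail: C_last/k_e = 9.95/0.183 = 54.372
AUC_0→∞ (oral suspension) = 40.495 + 54.372 = 94.867 mg/L·h
F = (AUC_ev/D_ev)/(AUC_iv/D_iv) = (94.867/200)/(116/200) = 0.474335/0.58 = 0.8178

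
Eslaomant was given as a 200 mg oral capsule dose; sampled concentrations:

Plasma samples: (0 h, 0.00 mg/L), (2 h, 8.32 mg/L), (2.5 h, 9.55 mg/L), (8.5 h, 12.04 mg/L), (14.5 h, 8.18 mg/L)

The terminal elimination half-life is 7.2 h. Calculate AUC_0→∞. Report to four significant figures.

Trapezoidal AUC_0→14.5:
  [0→2]: (0.00+8.32)/2 × 2 = 8.32
  [2→2.5]: (8.32+9.55)/2 × 0.5 = 4.4675
  [2.5→8.5]: (9.55+12.04)/2 × 6 = 64.77
  [8.5→14.5]: (12.04+8.18)/2 × 6 = 60.66
  Sum = 138.2175 mg/L·h
k_e = ln2 / t½ = 0.693147 / 7.2 = 0.0963 h^-1
Extrapolated tail: C_last / k_e = 8.18 / 0.0963 = 84.943
AUC_0→∞ = 138.2175 + 84.943 = 223.1605 mg/L·h

AUC = 223.2 mg/L·h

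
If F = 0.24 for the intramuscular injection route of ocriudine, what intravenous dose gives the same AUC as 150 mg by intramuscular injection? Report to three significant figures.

D_iv = 36.0 mg

Systemic exposure from an extravascular dose = F × D_ev, so the equivalent IV dose is F × D_ev.
D_iv = F × D_ev = 0.24 × 150 = 36 mg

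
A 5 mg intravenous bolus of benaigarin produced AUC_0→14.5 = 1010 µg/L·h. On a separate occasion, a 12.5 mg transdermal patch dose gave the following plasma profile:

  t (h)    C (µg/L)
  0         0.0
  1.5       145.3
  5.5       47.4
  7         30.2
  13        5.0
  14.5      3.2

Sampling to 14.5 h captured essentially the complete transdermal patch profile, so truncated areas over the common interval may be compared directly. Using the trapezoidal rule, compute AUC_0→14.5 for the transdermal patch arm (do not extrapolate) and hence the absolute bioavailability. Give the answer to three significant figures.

Trapezoidal AUC_0→14.5 (transdermal patch):
  [0→1.5]: (0.0+145.3)/2 × 1.5 = 108.975
  [1.5→5.5]: (145.3+47.4)/2 × 4 = 385.4
  [5.5→7]: (47.4+30.2)/2 × 1.5 = 58.2
  [7→13]: (30.2+5.0)/2 × 6 = 105.6
  [13→14.5]: (5.0+3.2)/2 × 1.5 = 6.15
  Sum = 664.325 µg/L·h
F = (AUC_ev/D_ev)/(AUC_iv/D_iv) = (664.325/12.5)/(1010/5) = 53.146/202 = 0.2631

F = 0.263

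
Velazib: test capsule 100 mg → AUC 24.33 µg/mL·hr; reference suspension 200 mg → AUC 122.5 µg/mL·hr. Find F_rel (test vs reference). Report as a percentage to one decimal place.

F_rel = 39.7%

F_rel = (AUC_test/D_test) / (AUC_ref/D_ref)
      = (24.33/100) / (122.5/200)
      = 0.2433 / 0.6125 = 0.3972 = 39.72%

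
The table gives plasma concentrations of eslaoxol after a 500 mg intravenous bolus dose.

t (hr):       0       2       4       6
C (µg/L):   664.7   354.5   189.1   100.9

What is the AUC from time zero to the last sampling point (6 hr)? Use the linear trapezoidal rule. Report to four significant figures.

Trapezoidal AUC_0→6:
  [0→2]: (664.7+354.5)/2 × 2 = 1019.2
  [2→4]: (354.5+189.1)/2 × 2 = 543.6
  [4→6]: (189.1+100.9)/2 × 2 = 290.0
  Sum = 1852.8 µg/L·hr

AUC = 1853 µg/L·hr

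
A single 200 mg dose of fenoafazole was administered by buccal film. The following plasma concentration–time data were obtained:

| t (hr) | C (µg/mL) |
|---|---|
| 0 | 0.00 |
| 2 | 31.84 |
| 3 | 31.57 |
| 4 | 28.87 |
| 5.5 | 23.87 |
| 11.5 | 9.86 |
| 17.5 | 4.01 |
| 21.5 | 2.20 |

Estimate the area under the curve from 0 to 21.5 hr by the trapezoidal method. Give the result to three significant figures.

AUC = 289 µg/mL·hr

Trapezoidal AUC_0→21.5:
  [0→2]: (0.00+31.84)/2 × 2 = 31.84
  [2→3]: (31.84+31.57)/2 × 1 = 31.705
  [3→4]: (31.57+28.87)/2 × 1 = 30.22
  [4→5.5]: (28.87+23.87)/2 × 1.5 = 39.555
  [5.5→11.5]: (23.87+9.86)/2 × 6 = 101.19
  [11.5→17.5]: (9.86+4.01)/2 × 6 = 41.61
  [17.5→21.5]: (4.01+2.20)/2 × 4 = 12.42
  Sum = 288.54 µg/mL·hr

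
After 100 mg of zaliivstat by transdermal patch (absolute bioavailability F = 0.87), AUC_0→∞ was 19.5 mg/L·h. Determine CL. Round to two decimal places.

CL = 4.46 L/h

CL = F × Dose / AUC_0→∞
   = 0.87 × 100 / 19.5 = 4.46154 L/h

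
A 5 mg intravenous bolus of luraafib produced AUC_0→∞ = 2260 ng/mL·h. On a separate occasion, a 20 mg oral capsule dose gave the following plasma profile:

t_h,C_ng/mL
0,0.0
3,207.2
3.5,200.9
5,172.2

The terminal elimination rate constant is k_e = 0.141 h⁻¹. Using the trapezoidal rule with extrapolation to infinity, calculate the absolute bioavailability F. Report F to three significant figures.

F = 0.212

Trapezoidal AUC_0→5 (oral capsule):
  [0→3]: (0.0+207.2)/2 × 3 = 310.8
  [3→3.5]: (207.2+200.9)/2 × 0.5 = 102.025
  [3.5→5]: (200.9+172.2)/2 × 1.5 = 279.825
  Sum = 692.65 ng/mL·h
Tail: C_last/k_e = 172.2/0.141 = 1221.277
AUC_0→∞ (oral capsule) = 692.65 + 1221.277 = 1913.927 ng/mL·h
F = (AUC_ev/D_ev)/(AUC_iv/D_iv) = (1913.927/20)/(2260/5) = 95.69635/452 = 0.2117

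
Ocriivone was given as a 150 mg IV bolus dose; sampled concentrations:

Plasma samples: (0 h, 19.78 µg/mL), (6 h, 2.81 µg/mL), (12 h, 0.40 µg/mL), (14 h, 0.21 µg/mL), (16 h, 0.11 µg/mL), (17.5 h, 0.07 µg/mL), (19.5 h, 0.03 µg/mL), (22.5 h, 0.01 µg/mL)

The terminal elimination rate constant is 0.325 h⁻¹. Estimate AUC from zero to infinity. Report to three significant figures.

AUC = 78.7 µg/mL·h

Trapezoidal AUC_0→22.5:
  [0→6]: (19.78+2.81)/2 × 6 = 67.77
  [6→12]: (2.81+0.40)/2 × 6 = 9.63
  [12→14]: (0.40+0.21)/2 × 2 = 0.61
  [14→16]: (0.21+0.11)/2 × 2 = 0.32
  [16→17.5]: (0.11+0.07)/2 × 1.5 = 0.135
  [17.5→19.5]: (0.07+0.03)/2 × 2 = 0.1
  [19.5→22.5]: (0.03+0.01)/2 × 3 = 0.06
  Sum = 78.625 µg/mL·h
Extrapolated tail: C_last / k_e = 0.01 / 0.325 = 0.031
AUC_0→∞ = 78.625 + 0.031 = 78.656 µg/mL·h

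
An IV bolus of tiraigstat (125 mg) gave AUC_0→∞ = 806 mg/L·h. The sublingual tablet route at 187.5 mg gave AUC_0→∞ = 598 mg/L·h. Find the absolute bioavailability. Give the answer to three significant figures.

F = (AUC_ev / D_ev) / (AUC_iv / D_iv)
  = (598/187.5) / (806/125)
  = 3.18933 / 6.448 = 0.4946

F = 0.495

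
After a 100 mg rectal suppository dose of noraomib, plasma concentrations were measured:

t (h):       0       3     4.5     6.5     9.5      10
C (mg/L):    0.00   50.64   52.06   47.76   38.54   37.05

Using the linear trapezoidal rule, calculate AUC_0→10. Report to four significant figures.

AUC = 401.2 mg/L·h

Trapezoidal AUC_0→10:
  [0→3]: (0.00+50.64)/2 × 3 = 75.96
  [3→4.5]: (50.64+52.06)/2 × 1.5 = 77.025
  [4.5→6.5]: (52.06+47.76)/2 × 2 = 99.82
  [6.5→9.5]: (47.76+38.54)/2 × 3 = 129.45
  [9.5→10]: (38.54+37.05)/2 × 0.5 = 18.8975
  Sum = 401.1525 mg/L·h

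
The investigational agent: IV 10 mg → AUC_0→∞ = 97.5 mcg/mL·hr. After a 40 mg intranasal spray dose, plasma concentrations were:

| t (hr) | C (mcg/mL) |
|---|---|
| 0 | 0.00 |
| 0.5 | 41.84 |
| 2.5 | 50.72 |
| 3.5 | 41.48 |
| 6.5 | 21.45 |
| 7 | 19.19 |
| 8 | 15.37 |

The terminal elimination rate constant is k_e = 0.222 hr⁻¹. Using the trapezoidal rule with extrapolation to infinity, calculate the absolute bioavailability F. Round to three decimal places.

Trapezoidal AUC_0→8 (intranasal spray):
  [0→0.5]: (0.00+41.84)/2 × 0.5 = 10.46
  [0.5→2.5]: (41.84+50.72)/2 × 2 = 92.56
  [2.5→3.5]: (50.72+41.48)/2 × 1 = 46.1
  [3.5→6.5]: (41.48+21.45)/2 × 3 = 94.395
  [6.5→7]: (21.45+19.19)/2 × 0.5 = 10.16
  [7→8]: (19.19+15.37)/2 × 1 = 17.28
  Sum = 270.955 mcg/mL·hr
Tail: C_last/k_e = 15.37/0.222 = 69.234
AUC_0→∞ (intranasal spray) = 270.955 + 69.234 = 340.189 mcg/mL·hr
F = (AUC_ev/D_ev)/(AUC_iv/D_iv) = (340.189/40)/(97.5/10) = 8.504725/9.75 = 0.8723

F = 0.872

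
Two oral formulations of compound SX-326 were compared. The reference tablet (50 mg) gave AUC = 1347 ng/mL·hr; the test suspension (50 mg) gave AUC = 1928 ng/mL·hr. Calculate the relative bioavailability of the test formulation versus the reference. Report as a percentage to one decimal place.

F_rel = (AUC_test/D_test) / (AUC_ref/D_ref)
      = (1928/50) / (1347/50)
      = 38.56 / 26.94 = 1.4313 = 143.13%

F_rel = 143.1%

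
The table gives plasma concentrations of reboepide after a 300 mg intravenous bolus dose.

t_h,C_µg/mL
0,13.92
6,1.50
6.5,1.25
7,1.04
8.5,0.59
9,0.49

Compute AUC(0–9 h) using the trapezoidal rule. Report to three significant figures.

AUC = 49.0 µg/mL·h

Trapezoidal AUC_0→9:
  [0→6]: (13.92+1.50)/2 × 6 = 46.26
  [6→6.5]: (1.50+1.25)/2 × 0.5 = 0.6875
  [6.5→7]: (1.25+1.04)/2 × 0.5 = 0.5725
  [7→8.5]: (1.04+0.59)/2 × 1.5 = 1.2225
  [8.5→9]: (0.59+0.49)/2 × 0.5 = 0.27
  Sum = 49.0125 µg/mL·h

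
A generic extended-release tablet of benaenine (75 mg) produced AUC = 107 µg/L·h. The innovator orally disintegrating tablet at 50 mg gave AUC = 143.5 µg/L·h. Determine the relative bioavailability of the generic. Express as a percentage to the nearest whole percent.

F_rel = (AUC_test/D_test) / (AUC_ref/D_ref)
      = (107/75) / (143.5/50)
      = 1.42667 / 2.87 = 0.4971 = 49.71%

F_rel = 50%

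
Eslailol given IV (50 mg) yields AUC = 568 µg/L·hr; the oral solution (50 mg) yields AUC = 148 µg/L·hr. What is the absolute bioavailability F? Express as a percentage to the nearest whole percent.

F = (AUC_ev / D_ev) / (AUC_iv / D_iv)
  = (148/50) / (568/50)
  = 2.96 / 11.36 = 0.2606
  = 26.06%

F = 26%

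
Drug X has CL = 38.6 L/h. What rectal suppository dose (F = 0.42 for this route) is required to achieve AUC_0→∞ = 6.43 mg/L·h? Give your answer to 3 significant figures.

Dose = CL × AUC_0→∞ / F
     = 38.6 × 6.43 / 0.42 = 590.948 mg

Dose = 591 mg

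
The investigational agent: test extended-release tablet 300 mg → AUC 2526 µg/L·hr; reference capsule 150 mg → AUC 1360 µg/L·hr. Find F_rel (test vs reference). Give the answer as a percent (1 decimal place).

F_rel = (AUC_test/D_test) / (AUC_ref/D_ref)
      = (2526/300) / (1360/150)
      = 8.42 / 9.06667 = 0.9287 = 92.87%

F_rel = 92.9%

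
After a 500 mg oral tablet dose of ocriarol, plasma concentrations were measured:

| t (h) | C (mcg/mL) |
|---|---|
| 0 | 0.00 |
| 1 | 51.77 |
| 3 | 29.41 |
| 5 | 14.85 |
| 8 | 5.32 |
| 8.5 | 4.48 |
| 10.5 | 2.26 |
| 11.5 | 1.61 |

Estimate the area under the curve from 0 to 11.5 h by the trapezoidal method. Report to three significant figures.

Trapezoidal AUC_0→11.5:
  [0→1]: (0.00+51.77)/2 × 1 = 25.885
  [1→3]: (51.77+29.41)/2 × 2 = 81.18
  [3→5]: (29.41+14.85)/2 × 2 = 44.26
  [5→8]: (14.85+5.32)/2 × 3 = 30.255
  [8→8.5]: (5.32+4.48)/2 × 0.5 = 2.45
  [8.5→10.5]: (4.48+2.26)/2 × 2 = 6.74
  [10.5→11.5]: (2.26+1.61)/2 × 1 = 1.935
  Sum = 192.705 mcg/mL·h

AUC = 193 mcg/mL·h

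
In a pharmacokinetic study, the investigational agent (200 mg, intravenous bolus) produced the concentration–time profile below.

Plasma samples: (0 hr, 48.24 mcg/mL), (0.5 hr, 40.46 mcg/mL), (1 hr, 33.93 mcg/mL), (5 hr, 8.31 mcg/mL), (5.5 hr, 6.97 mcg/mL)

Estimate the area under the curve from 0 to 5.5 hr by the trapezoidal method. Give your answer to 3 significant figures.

AUC = 129 mcg/mL·hr

Trapezoidal AUC_0→5.5:
  [0→0.5]: (48.24+40.46)/2 × 0.5 = 22.175
  [0.5→1]: (40.46+33.93)/2 × 0.5 = 18.5975
  [1→5]: (33.93+8.31)/2 × 4 = 84.48
  [5→5.5]: (8.31+6.97)/2 × 0.5 = 3.82
  Sum = 129.0725 mcg/mL·hr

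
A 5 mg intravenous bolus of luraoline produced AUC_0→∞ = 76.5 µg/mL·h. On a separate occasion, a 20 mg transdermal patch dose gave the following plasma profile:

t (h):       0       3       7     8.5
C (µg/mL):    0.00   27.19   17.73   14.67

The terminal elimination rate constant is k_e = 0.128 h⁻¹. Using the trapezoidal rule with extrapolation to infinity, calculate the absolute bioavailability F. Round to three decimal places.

Trapezoidal AUC_0→8.5 (transdermal patch):
  [0→3]: (0.00+27.19)/2 × 3 = 40.785
  [3→7]: (27.19+17.73)/2 × 4 = 89.84
  [7→8.5]: (17.73+14.67)/2 × 1.5 = 24.3
  Sum = 154.925 µg/mL·h
Tail: C_last/k_e = 14.67/0.128 = 114.609
AUC_0→∞ (transdermal patch) = 154.925 + 114.609 = 269.534 µg/mL·h
F = (AUC_ev/D_ev)/(AUC_iv/D_iv) = (269.534/20)/(76.5/5) = 13.4767/15.3 = 0.8808

F = 0.881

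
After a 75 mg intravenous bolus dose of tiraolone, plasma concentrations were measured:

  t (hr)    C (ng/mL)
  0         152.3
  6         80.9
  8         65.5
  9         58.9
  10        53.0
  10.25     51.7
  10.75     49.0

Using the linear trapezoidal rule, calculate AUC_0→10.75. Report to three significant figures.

Trapezoidal AUC_0→10.75:
  [0→6]: (152.3+80.9)/2 × 6 = 699.6
  [6→8]: (80.9+65.5)/2 × 2 = 146.4
  [8→9]: (65.5+58.9)/2 × 1 = 62.2
  [9→10]: (58.9+53.0)/2 × 1 = 55.95
  [10→10.25]: (53.0+51.7)/2 × 0.25 = 13.0875
  [10.25→10.75]: (51.7+49.0)/2 × 0.5 = 25.175
  Sum = 1002.4125 ng/mL·hr

AUC = 1000 ng/mL·hr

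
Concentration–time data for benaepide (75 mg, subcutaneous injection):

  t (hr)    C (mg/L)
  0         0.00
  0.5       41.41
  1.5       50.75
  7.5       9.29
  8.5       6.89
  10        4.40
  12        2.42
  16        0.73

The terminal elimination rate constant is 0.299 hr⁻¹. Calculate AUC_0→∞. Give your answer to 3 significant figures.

Trapezoidal AUC_0→16:
  [0→0.5]: (0.00+41.41)/2 × 0.5 = 10.3525
  [0.5→1.5]: (41.41+50.75)/2 × 1 = 46.08
  [1.5→7.5]: (50.75+9.29)/2 × 6 = 180.12
  [7.5→8.5]: (9.29+6.89)/2 × 1 = 8.09
  [8.5→10]: (6.89+4.40)/2 × 1.5 = 8.4675
  [10→12]: (4.40+2.42)/2 × 2 = 6.82
  [12→16]: (2.42+0.73)/2 × 4 = 6.3
  Sum = 266.23 mg/L·hr
Extrapolated tail: C_last / k_e = 0.73 / 0.299 = 2.441
AUC_0→∞ = 266.23 + 2.441 = 268.671 mg/L·hr

AUC = 269 mg/L·hr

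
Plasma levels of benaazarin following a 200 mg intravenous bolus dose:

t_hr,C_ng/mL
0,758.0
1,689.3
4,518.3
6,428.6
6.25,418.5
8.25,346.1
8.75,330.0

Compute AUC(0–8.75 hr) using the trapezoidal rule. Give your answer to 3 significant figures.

Trapezoidal AUC_0→8.75:
  [0→1]: (758.0+689.3)/2 × 1 = 723.65
  [1→4]: (689.3+518.3)/2 × 3 = 1811.4
  [4→6]: (518.3+428.6)/2 × 2 = 946.9
  [6→6.25]: (428.6+418.5)/2 × 0.25 = 105.8875
  [6.25→8.25]: (418.5+346.1)/2 × 2 = 764.6
  [8.25→8.75]: (346.1+330.0)/2 × 0.5 = 169.025
  Sum = 4521.4625 ng/mL·hr

AUC = 4520 ng/mL·hr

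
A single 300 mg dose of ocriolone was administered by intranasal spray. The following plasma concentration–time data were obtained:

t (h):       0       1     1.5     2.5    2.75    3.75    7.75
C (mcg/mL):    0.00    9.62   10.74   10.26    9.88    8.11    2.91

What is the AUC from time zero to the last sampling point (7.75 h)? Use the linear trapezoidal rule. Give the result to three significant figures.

Trapezoidal AUC_0→7.75:
  [0→1]: (0.00+9.62)/2 × 1 = 4.81
  [1→1.5]: (9.62+10.74)/2 × 0.5 = 5.09
  [1.5→2.5]: (10.74+10.26)/2 × 1 = 10.5
  [2.5→2.75]: (10.26+9.88)/2 × 0.25 = 2.5175
  [2.75→3.75]: (9.88+8.11)/2 × 1 = 8.995
  [3.75→7.75]: (8.11+2.91)/2 × 4 = 22.04
  Sum = 53.9525 mcg/mL·h

AUC = 54.0 mcg/mL·h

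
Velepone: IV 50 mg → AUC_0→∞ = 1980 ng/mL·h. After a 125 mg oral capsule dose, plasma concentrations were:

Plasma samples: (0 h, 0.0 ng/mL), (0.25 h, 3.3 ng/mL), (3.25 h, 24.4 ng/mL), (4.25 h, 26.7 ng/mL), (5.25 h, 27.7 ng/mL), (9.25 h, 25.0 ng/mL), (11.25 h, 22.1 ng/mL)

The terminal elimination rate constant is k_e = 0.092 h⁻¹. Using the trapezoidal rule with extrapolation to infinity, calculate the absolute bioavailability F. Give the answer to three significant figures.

Trapezoidal AUC_0→11.25 (oral capsule):
  [0→0.25]: (0.0+3.3)/2 × 0.25 = 0.4125
  [0.25→3.25]: (3.3+24.4)/2 × 3 = 41.55
  [3.25→4.25]: (24.4+26.7)/2 × 1 = 25.55
  [4.25→5.25]: (26.7+27.7)/2 × 1 = 27.2
  [5.25→9.25]: (27.7+25.0)/2 × 4 = 105.4
  [9.25→11.25]: (25.0+22.1)/2 × 2 = 47.1
  Sum = 247.2125 ng/mL·h
Tail: C_last/k_e = 22.1/0.092 = 240.217
AUC_0→∞ (oral capsule) = 247.2125 + 240.217 = 487.4295 ng/mL·h
F = (AUC_ev/D_ev)/(AUC_iv/D_iv) = (487.4295/125)/(1980/50) = 3.899436/39.6 = 0.0985

F = 0.0985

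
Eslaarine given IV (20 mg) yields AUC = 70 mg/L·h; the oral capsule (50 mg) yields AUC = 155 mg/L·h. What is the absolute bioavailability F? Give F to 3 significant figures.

F = (AUC_ev / D_ev) / (AUC_iv / D_iv)
  = (155/50) / (70/20)
  = 3.1 / 3.5 = 0.8857

F = 0.886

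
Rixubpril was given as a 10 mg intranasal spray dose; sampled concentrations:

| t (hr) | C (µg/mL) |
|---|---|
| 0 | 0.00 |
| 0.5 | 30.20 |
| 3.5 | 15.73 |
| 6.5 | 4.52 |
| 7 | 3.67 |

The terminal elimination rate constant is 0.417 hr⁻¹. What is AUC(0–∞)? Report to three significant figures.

Trapezoidal AUC_0→7:
  [0→0.5]: (0.00+30.20)/2 × 0.5 = 7.55
  [0.5→3.5]: (30.20+15.73)/2 × 3 = 68.895
  [3.5→6.5]: (15.73+4.52)/2 × 3 = 30.375
  [6.5→7]: (4.52+3.67)/2 × 0.5 = 2.0475
  Sum = 108.8675 µg/mL·hr
Extrapolated tail: C_last / k_e = 3.67 / 0.417 = 8.801
AUC_0→∞ = 108.8675 + 8.801 = 117.6685 µg/mL·hr

AUC = 118 µg/mL·hr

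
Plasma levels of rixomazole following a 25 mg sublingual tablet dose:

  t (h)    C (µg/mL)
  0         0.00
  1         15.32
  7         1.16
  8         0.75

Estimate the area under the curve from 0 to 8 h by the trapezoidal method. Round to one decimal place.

AUC = 58.1 µg/mL·h

Trapezoidal AUC_0→8:
  [0→1]: (0.00+15.32)/2 × 1 = 7.66
  [1→7]: (15.32+1.16)/2 × 6 = 49.44
  [7→8]: (1.16+0.75)/2 × 1 = 0.955
  Sum = 58.055 µg/mL·h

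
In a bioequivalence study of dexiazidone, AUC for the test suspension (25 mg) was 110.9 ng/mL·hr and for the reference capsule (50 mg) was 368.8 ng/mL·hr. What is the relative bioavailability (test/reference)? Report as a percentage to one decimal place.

F_rel = 60.1%

F_rel = (AUC_test/D_test) / (AUC_ref/D_ref)
      = (110.9/25) / (368.8/50)
      = 4.436 / 7.376 = 0.6014 = 60.14%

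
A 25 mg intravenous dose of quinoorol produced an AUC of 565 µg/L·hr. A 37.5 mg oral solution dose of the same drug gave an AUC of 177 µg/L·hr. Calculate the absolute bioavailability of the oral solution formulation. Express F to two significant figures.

F = 0.21

F = (AUC_ev / D_ev) / (AUC_iv / D_iv)
  = (177/37.5) / (565/25)
  = 4.72 / 22.6 = 0.2088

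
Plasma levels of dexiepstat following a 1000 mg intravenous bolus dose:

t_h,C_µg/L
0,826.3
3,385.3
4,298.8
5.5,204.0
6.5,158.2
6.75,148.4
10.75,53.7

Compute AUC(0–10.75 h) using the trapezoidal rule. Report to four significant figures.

AUC = 3160 µg/L·h

Trapezoidal AUC_0→10.75:
  [0→3]: (826.3+385.3)/2 × 3 = 1817.4
  [3→4]: (385.3+298.8)/2 × 1 = 342.05
  [4→5.5]: (298.8+204.0)/2 × 1.5 = 377.1
  [5.5→6.5]: (204.0+158.2)/2 × 1 = 181.1
  [6.5→6.75]: (158.2+148.4)/2 × 0.25 = 38.325
  [6.75→10.75]: (148.4+53.7)/2 × 4 = 404.2
  Sum = 3160.175 µg/L·h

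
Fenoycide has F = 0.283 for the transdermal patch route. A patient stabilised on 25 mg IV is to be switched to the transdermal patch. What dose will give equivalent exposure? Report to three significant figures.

For equal systemic exposure: F × D_ev = D_iv
D_ev = D_iv / F = 25 / 0.283 = 88.3392 mg

D_transdermal = 88.3 mg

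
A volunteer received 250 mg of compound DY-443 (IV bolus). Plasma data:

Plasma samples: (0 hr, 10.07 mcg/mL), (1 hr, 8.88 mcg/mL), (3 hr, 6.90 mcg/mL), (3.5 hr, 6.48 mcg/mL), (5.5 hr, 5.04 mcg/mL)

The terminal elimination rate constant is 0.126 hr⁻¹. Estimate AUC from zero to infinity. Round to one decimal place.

AUC = 80.1 mcg/mL·hr

Trapezoidal AUC_0→5.5:
  [0→1]: (10.07+8.88)/2 × 1 = 9.475
  [1→3]: (8.88+6.90)/2 × 2 = 15.78
  [3→3.5]: (6.90+6.48)/2 × 0.5 = 3.345
  [3.5→5.5]: (6.48+5.04)/2 × 2 = 11.52
  Sum = 40.12 mcg/mL·hr
Extrapolated tail: C_last / k_e = 5.04 / 0.126 = 40.000
AUC_0→∞ = 40.12 + 40.000 = 80.12 mcg/mL·hr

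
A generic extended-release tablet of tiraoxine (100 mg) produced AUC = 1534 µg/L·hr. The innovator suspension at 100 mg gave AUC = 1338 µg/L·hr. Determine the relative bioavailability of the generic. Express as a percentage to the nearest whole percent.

F_rel = (AUC_test/D_test) / (AUC_ref/D_ref)
      = (1534/100) / (1338/100)
      = 15.34 / 13.38 = 1.1465 = 114.65%

F_rel = 115%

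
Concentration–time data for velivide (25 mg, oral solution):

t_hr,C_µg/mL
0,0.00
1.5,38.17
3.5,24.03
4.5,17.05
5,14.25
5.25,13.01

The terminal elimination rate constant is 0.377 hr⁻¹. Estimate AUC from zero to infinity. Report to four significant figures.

Trapezoidal AUC_0→5.25:
  [0→1.5]: (0.00+38.17)/2 × 1.5 = 28.6275
  [1.5→3.5]: (38.17+24.03)/2 × 2 = 62.2
  [3.5→4.5]: (24.03+17.05)/2 × 1 = 20.54
  [4.5→5]: (17.05+14.25)/2 × 0.5 = 7.825
  [5→5.25]: (14.25+13.01)/2 × 0.25 = 3.4075
  Sum = 122.6 µg/mL·hr
Extrapolated tail: C_last / k_e = 13.01 / 0.377 = 34.509
AUC_0→∞ = 122.6 + 34.509 = 157.109 µg/mL·hr

AUC = 157.1 µg/mL·hr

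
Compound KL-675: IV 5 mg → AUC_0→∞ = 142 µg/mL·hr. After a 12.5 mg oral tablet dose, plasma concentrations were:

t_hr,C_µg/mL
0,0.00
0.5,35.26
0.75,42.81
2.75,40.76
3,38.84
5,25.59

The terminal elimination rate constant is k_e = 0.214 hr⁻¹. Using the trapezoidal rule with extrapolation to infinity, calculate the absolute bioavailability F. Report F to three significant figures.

F = 0.834

Trapezoidal AUC_0→5 (oral tablet):
  [0→0.5]: (0.00+35.26)/2 × 0.5 = 8.815
  [0.5→0.75]: (35.26+42.81)/2 × 0.25 = 9.75875
  [0.75→2.75]: (42.81+40.76)/2 × 2 = 83.57
  [2.75→3]: (40.76+38.84)/2 × 0.25 = 9.95
  [3→5]: (38.84+25.59)/2 × 2 = 64.43
  Sum = 176.52375 µg/mL·hr
Tail: C_last/k_e = 25.59/0.214 = 119.579
AUC_0→∞ (oral tablet) = 176.52375 + 119.579 = 296.10275 µg/mL·hr
F = (AUC_ev/D_ev)/(AUC_iv/D_iv) = (296.10275/12.5)/(142/5) = 23.68822/28.4 = 0.8341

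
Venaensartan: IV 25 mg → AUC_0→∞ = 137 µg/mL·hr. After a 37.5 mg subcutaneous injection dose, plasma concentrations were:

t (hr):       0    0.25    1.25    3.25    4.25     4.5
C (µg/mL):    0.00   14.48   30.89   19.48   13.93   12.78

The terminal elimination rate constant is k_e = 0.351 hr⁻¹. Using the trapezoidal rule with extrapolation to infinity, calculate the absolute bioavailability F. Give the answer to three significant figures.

F = 0.639

Trapezoidal AUC_0→4.5 (subcutaneous injection):
  [0→0.25]: (0.00+14.48)/2 × 0.25 = 1.81
  [0.25→1.25]: (14.48+30.89)/2 × 1 = 22.685
  [1.25→3.25]: (30.89+19.48)/2 × 2 = 50.37
  [3.25→4.25]: (19.48+13.93)/2 × 1 = 16.705
  [4.25→4.5]: (13.93+12.78)/2 × 0.25 = 3.33875
  Sum = 94.90875 µg/mL·hr
Tail: C_last/k_e = 12.78/0.351 = 36.410
AUC_0→∞ (subcutaneous injection) = 94.90875 + 36.410 = 131.31875 µg/mL·hr
F = (AUC_ev/D_ev)/(AUC_iv/D_iv) = (131.31875/37.5)/(137/25) = 3.50183/5.48 = 0.6390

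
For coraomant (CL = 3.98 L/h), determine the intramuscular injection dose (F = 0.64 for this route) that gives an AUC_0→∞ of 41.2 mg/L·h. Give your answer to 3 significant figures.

Dose = 256 mg

Dose = CL × AUC_0→∞ / F
     = 3.98 × 41.2 / 0.64 = 256.2125 mg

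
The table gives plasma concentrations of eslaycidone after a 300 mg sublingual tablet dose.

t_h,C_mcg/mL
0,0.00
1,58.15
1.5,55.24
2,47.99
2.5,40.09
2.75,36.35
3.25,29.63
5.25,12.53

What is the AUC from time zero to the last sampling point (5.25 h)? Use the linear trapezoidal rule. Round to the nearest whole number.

AUC = 173 mcg/mL·h

Trapezoidal AUC_0→5.25:
  [0→1]: (0.00+58.15)/2 × 1 = 29.075
  [1→1.5]: (58.15+55.24)/2 × 0.5 = 28.3475
  [1.5→2]: (55.24+47.99)/2 × 0.5 = 25.8075
  [2→2.5]: (47.99+40.09)/2 × 0.5 = 22.02
  [2.5→2.75]: (40.09+36.35)/2 × 0.25 = 9.555
  [2.75→3.25]: (36.35+29.63)/2 × 0.5 = 16.495
  [3.25→5.25]: (29.63+12.53)/2 × 2 = 42.16
  Sum = 173.46 mcg/mL·h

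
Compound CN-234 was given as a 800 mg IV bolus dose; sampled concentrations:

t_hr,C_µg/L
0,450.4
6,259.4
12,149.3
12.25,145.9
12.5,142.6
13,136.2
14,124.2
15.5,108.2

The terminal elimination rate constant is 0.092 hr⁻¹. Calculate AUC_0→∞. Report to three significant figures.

AUC = 4980 µg/L·hr

Trapezoidal AUC_0→15.5:
  [0→6]: (450.4+259.4)/2 × 6 = 2129.4
  [6→12]: (259.4+149.3)/2 × 6 = 1226.1
  [12→12.25]: (149.3+145.9)/2 × 0.25 = 36.9
  [12.25→12.5]: (145.9+142.6)/2 × 0.25 = 36.0625
  [12.5→13]: (142.6+136.2)/2 × 0.5 = 69.7
  [13→14]: (136.2+124.2)/2 × 1 = 130.2
  [14→15.5]: (124.2+108.2)/2 × 1.5 = 174.3
  Sum = 3802.6625 µg/L·hr
Extrapolated tail: C_last / k_e = 108.2 / 0.092 = 1176.087
AUC_0→∞ = 3802.6625 + 1176.087 = 4978.7495 µg/L·hr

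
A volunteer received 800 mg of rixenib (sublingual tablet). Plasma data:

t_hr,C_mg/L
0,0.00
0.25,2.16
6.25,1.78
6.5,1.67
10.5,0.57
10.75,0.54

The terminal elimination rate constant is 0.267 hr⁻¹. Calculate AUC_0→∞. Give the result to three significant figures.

Trapezoidal AUC_0→10.75:
  [0→0.25]: (0.00+2.16)/2 × 0.25 = 0.27
  [0.25→6.25]: (2.16+1.78)/2 × 6 = 11.82
  [6.25→6.5]: (1.78+1.67)/2 × 0.25 = 0.43125
  [6.5→10.5]: (1.67+0.57)/2 × 4 = 4.48
  [10.5→10.75]: (0.57+0.54)/2 × 0.25 = 0.13875
  Sum = 17.14 mg/L·hr
Extrapolated tail: C_last / k_e = 0.54 / 0.267 = 2.022
AUC_0→∞ = 17.14 + 2.022 = 19.162 mg/L·hr

AUC = 19.2 mg/L·hr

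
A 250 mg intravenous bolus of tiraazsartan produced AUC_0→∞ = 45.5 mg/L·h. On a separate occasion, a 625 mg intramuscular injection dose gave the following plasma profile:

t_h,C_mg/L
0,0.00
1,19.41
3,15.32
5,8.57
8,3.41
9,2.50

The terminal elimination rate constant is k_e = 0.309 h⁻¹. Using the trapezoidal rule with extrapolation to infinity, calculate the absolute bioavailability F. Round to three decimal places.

F = 0.856

Trapezoidal AUC_0→9 (intramuscular injection):
  [0→1]: (0.00+19.41)/2 × 1 = 9.705
  [1→3]: (19.41+15.32)/2 × 2 = 34.73
  [3→5]: (15.32+8.57)/2 × 2 = 23.89
  [5→8]: (8.57+3.41)/2 × 3 = 17.97
  [8→9]: (3.41+2.50)/2 × 1 = 2.955
  Sum = 89.25 mg/L·h
Tail: C_last/k_e = 2.50/0.309 = 8.091
AUC_0→∞ (intramuscular injection) = 89.25 + 8.091 = 97.341 mg/L·h
F = (AUC_ev/D_ev)/(AUC_iv/D_iv) = (97.341/625)/(45.5/250) = 0.1557456/0.182 = 0.8557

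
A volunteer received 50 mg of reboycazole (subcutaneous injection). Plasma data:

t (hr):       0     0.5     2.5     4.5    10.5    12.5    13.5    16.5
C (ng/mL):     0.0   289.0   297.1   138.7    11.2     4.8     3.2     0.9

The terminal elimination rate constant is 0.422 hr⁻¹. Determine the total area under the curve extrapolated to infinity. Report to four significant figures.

Trapezoidal AUC_0→16.5:
  [0→0.5]: (0.0+289.0)/2 × 0.5 = 72.25
  [0.5→2.5]: (289.0+297.1)/2 × 2 = 586.1
  [2.5→4.5]: (297.1+138.7)/2 × 2 = 435.8
  [4.5→10.5]: (138.7+11.2)/2 × 6 = 449.7
  [10.5→12.5]: (11.2+4.8)/2 × 2 = 16.0
  [12.5→13.5]: (4.8+3.2)/2 × 1 = 4.0
  [13.5→16.5]: (3.2+0.9)/2 × 3 = 6.15
  Sum = 1570.0 ng/mL·hr
Extrapolated tail: C_last / k_e = 0.9 / 0.422 = 2.133
AUC_0→∞ = 1570.0 + 2.133 = 1572.133 ng/mL·hr

AUC = 1572 ng/mL·hr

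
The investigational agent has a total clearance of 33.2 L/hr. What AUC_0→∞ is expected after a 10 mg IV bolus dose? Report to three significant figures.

AUC = 0.301 mg/L·hr

AUC_0→∞ = Dose_iv / CL
        = 10 / 33.2 = 0.301205 mg/L·hr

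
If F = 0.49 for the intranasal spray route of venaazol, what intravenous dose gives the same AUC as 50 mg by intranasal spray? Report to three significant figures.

D_iv = 24.5 mg

Systemic exposure from an extravascular dose = F × D_ev, so the equivalent IV dose is F × D_ev.
D_iv = F × D_ev = 0.49 × 50 = 24.5 mg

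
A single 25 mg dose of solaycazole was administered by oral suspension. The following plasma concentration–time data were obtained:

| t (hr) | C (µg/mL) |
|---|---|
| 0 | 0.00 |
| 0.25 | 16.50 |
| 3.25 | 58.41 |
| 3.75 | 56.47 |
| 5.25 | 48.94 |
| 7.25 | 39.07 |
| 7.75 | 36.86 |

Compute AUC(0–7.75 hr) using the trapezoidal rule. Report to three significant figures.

Trapezoidal AUC_0→7.75:
  [0→0.25]: (0.00+16.50)/2 × 0.25 = 2.0625
  [0.25→3.25]: (16.50+58.41)/2 × 3 = 112.365
  [3.25→3.75]: (58.41+56.47)/2 × 0.5 = 28.72
  [3.75→5.25]: (56.47+48.94)/2 × 1.5 = 79.0575
  [5.25→7.25]: (48.94+39.07)/2 × 2 = 88.01
  [7.25→7.75]: (39.07+36.86)/2 × 0.5 = 18.9825
  Sum = 329.1975 µg/mL·hr

AUC = 329 µg/mL·hr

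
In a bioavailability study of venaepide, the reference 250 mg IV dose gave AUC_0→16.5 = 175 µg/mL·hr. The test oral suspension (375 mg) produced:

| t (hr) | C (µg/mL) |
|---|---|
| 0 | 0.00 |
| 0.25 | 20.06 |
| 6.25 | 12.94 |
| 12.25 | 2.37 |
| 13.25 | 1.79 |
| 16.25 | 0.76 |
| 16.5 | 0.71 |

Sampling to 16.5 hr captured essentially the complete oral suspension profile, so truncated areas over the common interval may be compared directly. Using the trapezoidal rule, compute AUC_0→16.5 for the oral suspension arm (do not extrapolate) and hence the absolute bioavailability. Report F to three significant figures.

F = 0.585

Trapezoidal AUC_0→16.5 (oral suspension):
  [0→0.25]: (0.00+20.06)/2 × 0.25 = 2.5075
  [0.25→6.25]: (20.06+12.94)/2 × 6 = 99.0
  [6.25→12.25]: (12.94+2.37)/2 × 6 = 45.93
  [12.25→13.25]: (2.37+1.79)/2 × 1 = 2.08
  [13.25→16.25]: (1.79+0.76)/2 × 3 = 3.825
  [16.25→16.5]: (0.76+0.71)/2 × 0.25 = 0.18375
  Sum = 153.52625 µg/mL·hr
F = (AUC_ev/D_ev)/(AUC_iv/D_iv) = (153.52625/375)/(175/250) = 0.409403/0.7 = 0.5849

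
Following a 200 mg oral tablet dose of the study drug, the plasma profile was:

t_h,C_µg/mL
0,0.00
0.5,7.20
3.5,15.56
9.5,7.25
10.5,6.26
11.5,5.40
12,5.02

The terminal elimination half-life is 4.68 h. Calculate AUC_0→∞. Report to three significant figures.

Trapezoidal AUC_0→12:
  [0→0.5]: (0.00+7.20)/2 × 0.5 = 1.8
  [0.5→3.5]: (7.20+15.56)/2 × 3 = 34.14
  [3.5→9.5]: (15.56+7.25)/2 × 6 = 68.43
  [9.5→10.5]: (7.25+6.26)/2 × 1 = 6.755
  [10.5→11.5]: (6.26+5.40)/2 × 1 = 5.83
  [11.5→12]: (5.40+5.02)/2 × 0.5 = 2.605
  Sum = 119.56 µg/mL·h
k_e = ln2 / t½ = 0.693147 / 4.68 = 0.1481 h^-1
Extrapolated tail: C_last / k_e = 5.02 / 0.1481 = 33.896
AUC_0→∞ = 119.56 + 33.896 = 153.456 µg/mL·h

AUC = 153 µg/mL·h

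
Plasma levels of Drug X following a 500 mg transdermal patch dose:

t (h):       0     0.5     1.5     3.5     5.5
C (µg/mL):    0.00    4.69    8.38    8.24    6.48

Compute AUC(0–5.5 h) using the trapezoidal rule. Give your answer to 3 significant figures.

AUC = 39.0 µg/mL·h

Trapezoidal AUC_0→5.5:
  [0→0.5]: (0.00+4.69)/2 × 0.5 = 1.1725
  [0.5→1.5]: (4.69+8.38)/2 × 1 = 6.535
  [1.5→3.5]: (8.38+8.24)/2 × 2 = 16.62
  [3.5→5.5]: (8.24+6.48)/2 × 2 = 14.72
  Sum = 39.0475 µg/mL·h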